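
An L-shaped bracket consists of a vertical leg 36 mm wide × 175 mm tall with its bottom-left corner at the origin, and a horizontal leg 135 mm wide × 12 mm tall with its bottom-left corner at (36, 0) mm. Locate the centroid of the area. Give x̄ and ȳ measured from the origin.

x̄ = 35.49 mm, ȳ = 70.83 mm

Part | A | x̄ᵢ | ȳᵢ | A·x̄ᵢ | A·ȳᵢ
vertical leg | 6300.00 | 18.00 | 87.50 | 113400.00 | 551250.00
horizontal leg | 1620.00 | 103.50 | 6.00 | 167670.00 | 9720.00
Σ | 7920.00 |  |  | 281070.00 | 560970.00
x̄ = 281070.00 / 7920.00 = 35.49 mm
ȳ = 560970.00 / 7920.00 = 70.83 mm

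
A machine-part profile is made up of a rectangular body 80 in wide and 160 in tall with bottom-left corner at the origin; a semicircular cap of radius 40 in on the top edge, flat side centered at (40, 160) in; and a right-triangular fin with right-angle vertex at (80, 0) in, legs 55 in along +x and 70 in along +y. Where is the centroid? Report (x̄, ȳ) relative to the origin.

x̄ = 46.51 in, ȳ = 87.81 in

Part | A | x̄ᵢ | ȳᵢ | A·x̄ᵢ | A·ȳᵢ
rectangular body | 12800.00 | 40.00 | 80.00 | 512000.00 | 1024000.00
semicircular top | 2513.27 | 40.00 | 176.98 | 100530.96 | 444790.53
triangular fin | 1925.00 | 98.33 | 23.33 | 189291.67 | 44916.67
Σ | 17238.27 |  |  | 801822.63 | 1513707.19
x̄ = 801822.63 / 17238.27 = 46.51 in
ȳ = 1513707.19 / 17238.27 = 87.81 in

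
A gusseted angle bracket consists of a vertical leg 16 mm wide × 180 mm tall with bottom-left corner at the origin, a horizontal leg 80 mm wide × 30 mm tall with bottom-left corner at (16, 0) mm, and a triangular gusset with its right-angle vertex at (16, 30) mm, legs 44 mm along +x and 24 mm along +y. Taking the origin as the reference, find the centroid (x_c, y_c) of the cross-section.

Part | A | x̄ᵢ | ȳᵢ | A·x̄ᵢ | A·ȳᵢ
vertical leg | 2880.00 | 8.00 | 90.00 | 23040.00 | 259200.00
horizontal leg | 2400.00 | 56.00 | 15.00 | 134400.00 | 36000.00
gusset | 528.00 | 30.67 | 38.00 | 16192.00 | 20064.00
Σ | 5808.00 |  |  | 173632.00 | 315264.00
x_c = 173632.00 / 5808.00 = 29.90 mm
y_c = 315264.00 / 5808.00 = 54.28 mm

x_c = 29.90 mm, y_c = 54.28 mm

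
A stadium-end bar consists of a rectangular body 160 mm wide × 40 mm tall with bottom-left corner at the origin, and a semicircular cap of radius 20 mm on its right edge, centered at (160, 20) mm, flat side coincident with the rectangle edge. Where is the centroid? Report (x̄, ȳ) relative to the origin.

Part | A | x̄ᵢ | ȳᵢ | A·x̄ᵢ | A·ȳᵢ
rectangular body | 6400.00 | 80.00 | 20.00 | 512000.00 | 128000.00
semicircular end | 628.32 | 168.49 | 20.00 | 105864.30 | 12566.37
Σ | 7028.32 |  |  | 617864.30 | 140566.37
x̄ = 617864.30 / 7028.32 = 87.91 mm
ȳ = 140566.37 / 7028.32 = 20.00 mm

x̄ = 87.91 mm, ȳ = 20.00 mm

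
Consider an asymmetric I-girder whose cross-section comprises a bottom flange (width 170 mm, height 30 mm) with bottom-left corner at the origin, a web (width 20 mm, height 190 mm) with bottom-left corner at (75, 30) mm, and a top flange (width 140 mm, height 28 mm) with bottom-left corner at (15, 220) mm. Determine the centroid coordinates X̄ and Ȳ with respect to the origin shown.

bottom flange: A = 170 × 30 = 5100.00, centroid at (85.00, 15.00).
web: A = 20 × 190 = 3800.00, centroid at (85.00, 125.00).
top flange: A = 140 × 28 = 3920.00, centroid at (85.00, 234.00).
ΣA = 12820.00 mm²
ΣAX̄ = (5100.00)(85.00) + (3800.00)(85.00) + (3920.00)(85.00) = 1089700.00 mm³
ΣAȲ = (5100.00)(15.00) + (3800.00)(125.00) + (3920.00)(234.00) = 1468780.00 mm³
X̄ = 1089700.00 / 12820.00 = 85.00 mm
Ȳ = 1468780.00 / 12820.00 = 114.57 mm

X̄ = 85.00 mm, Ȳ = 114.57 mm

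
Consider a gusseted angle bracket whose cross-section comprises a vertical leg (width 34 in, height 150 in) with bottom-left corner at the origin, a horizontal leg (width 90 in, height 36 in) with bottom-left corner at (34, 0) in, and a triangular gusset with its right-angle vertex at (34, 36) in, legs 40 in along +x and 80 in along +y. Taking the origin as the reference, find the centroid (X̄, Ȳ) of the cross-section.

X̄ = 42.09 in, Ȳ = 54.44 in

vertical leg: A = 34 × 150 = 5100.00, centroid at (17.00, 75.00).
horizontal leg: A = 90 × 36 = 3240.00, centroid at (79.00, 18.00).
gusset: A = ½·40·80 = 1600.00, centroid at (47.33, 62.67).
ΣA = 9940.00 in²
ΣAX̄ = (5100.00)(17.00) + (3240.00)(79.00) + (1600.00)(47.33) = 418393.33 in³
ΣAȲ = (5100.00)(75.00) + (3240.00)(18.00) + (1600.00)(62.67) = 541086.67 in³
X̄ = 418393.33 / 9940.00 = 42.09 in
Ȳ = 541086.67 / 9940.00 = 54.44 in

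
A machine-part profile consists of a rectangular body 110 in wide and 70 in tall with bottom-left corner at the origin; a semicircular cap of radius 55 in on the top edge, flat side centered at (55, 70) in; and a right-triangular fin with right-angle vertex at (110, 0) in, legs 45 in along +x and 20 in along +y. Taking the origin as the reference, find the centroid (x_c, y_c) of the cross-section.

x_c = 57.44 in, y_c = 55.50 in

Part | A | x̄ᵢ | ȳᵢ | A·x̄ᵢ | A·ȳᵢ
rectangular body | 7700.00 | 55.00 | 35.00 | 423500.00 | 269500.00
semicircular top | 4751.66 | 55.00 | 93.34 | 261341.24 | 443532.79
triangular fin | 450.00 | 125.00 | 6.67 | 56250.00 | 3000.00
Σ | 12901.66 |  |  | 741091.24 | 716032.79
x_c = 741091.24 / 12901.66 = 57.44 in
y_c = 716032.79 / 12901.66 = 55.50 in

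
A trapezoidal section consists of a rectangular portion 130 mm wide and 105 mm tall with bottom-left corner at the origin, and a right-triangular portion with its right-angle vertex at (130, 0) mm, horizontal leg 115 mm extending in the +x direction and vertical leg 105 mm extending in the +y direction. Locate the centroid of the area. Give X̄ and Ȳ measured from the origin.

rectangular portion: A = 130 × 105 = 13650.00, centroid at (65.00, 52.50).
triangular portion: A = ½·115·105 = 6037.50, centroid at (168.33, 35.00).
ΣA = 19687.50 mm², ΣAX̄ = 1903562.50 mm³, ΣAȲ = 927937.50 mm³.
X̄ = 1903562.50/19687.50 = 96.69 mm; Ȳ = 927937.50/19687.50 = 47.13 mm.

X̄ = 96.69 mm, Ȳ = 47.13 mm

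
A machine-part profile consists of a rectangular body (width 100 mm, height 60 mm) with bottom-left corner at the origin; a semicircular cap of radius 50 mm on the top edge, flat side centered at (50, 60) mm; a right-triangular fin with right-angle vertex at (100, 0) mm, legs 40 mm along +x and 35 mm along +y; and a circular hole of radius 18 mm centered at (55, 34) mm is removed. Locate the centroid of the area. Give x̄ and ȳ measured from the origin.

Part | A | x̄ᵢ | ȳᵢ | A·x̄ᵢ | A·ȳᵢ
rectangular body | 6000.00 | 50.00 | 30.00 | 300000.00 | 180000.00
semicircular top | 3926.99 | 50.00 | 81.22 | 196349.54 | 318952.78
triangular fin | 700.00 | 113.33 | 11.67 | 79333.33 | 8166.67
hole | -1017.88 | 55.00 | 34.00 | -55983.18 | -34607.78
Σ | 9609.11 |  |  | 519699.69 | 472511.66
x̄ = 519699.69 / 9609.11 = 54.08 mm
ȳ = 472511.66 / 9609.11 = 49.17 mm

x̄ = 54.08 mm, ȳ = 49.17 mm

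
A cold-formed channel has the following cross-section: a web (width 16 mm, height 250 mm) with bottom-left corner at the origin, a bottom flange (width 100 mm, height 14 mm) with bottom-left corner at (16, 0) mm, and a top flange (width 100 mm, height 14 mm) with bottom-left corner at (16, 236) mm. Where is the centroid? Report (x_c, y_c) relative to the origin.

x_c = 31.88 mm, y_c = 125.00 mm

Part | A | x̄ᵢ | ȳᵢ | A·x̄ᵢ | A·ȳᵢ
web | 4000.00 | 8.00 | 125.00 | 32000.00 | 500000.00
bottom flange | 1400.00 | 66.00 | 7.00 | 92400.00 | 9800.00
top flange | 1400.00 | 66.00 | 243.00 | 92400.00 | 340200.00
Σ | 6800.00 |  |  | 216800.00 | 850000.00
x_c = 216800.00 / 6800.00 = 31.88 mm
y_c = 850000.00 / 6800.00 = 125.00 mm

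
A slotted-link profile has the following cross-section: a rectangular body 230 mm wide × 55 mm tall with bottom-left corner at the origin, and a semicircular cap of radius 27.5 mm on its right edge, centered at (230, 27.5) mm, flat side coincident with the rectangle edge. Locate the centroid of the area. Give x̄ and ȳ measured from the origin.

x̄ = 125.87 mm, ȳ = 27.50 mm

rectangular body: A = 230 × 55 = 12650.00, centroid at (115.00, 27.50).
semicircular end: A = ½π·27.5² = 1187.91, centroid at (241.67, 27.50).
ΣA = 13837.91 mm²
ΣAx̄ = (12650.00)(115.00) + (1187.91)(241.67) = 1741834.97 mm³
ΣAȳ = (12650.00)(27.50) + (1187.91)(27.50) = 380542.65 mm³
x̄ = 1741834.97 / 13837.91 = 125.87 mm
ȳ = 380542.65 / 13837.91 = 27.50 mm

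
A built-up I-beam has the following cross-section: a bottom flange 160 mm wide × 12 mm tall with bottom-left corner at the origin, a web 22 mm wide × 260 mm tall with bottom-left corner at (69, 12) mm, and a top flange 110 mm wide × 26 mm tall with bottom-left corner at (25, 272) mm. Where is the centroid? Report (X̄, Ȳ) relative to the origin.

X̄ = 80.00 mm, Ȳ = 156.08 mm

bottom flange: A = 160 × 12 = 1920.00, centroid at (80.00, 6.00).
web: A = 22 × 260 = 5720.00, centroid at (80.00, 142.00).
top flange: A = 110 × 26 = 2860.00, centroid at (80.00, 285.00).
ΣA = 10500.00 mm²
ΣAX̄ = (1920.00)(80.00) + (5720.00)(80.00) + (2860.00)(80.00) = 840000.00 mm³
ΣAȲ = (1920.00)(6.00) + (5720.00)(142.00) + (2860.00)(285.00) = 1638860.00 mm³
X̄ = 840000.00 / 10500.00 = 80.00 mm
Ȳ = 1638860.00 / 10500.00 = 156.08 mm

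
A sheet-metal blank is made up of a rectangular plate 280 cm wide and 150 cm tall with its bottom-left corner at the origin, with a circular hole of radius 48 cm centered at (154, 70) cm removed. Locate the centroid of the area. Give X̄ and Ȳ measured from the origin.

plate: A = 280 × 150 = 42000.00, centroid at (140.00, 75.00).
hole: A = −π·48² = -7238.23, centroid at (154.00, 70.00).
ΣA = 34761.77 cm², ΣAX̄ = 4765312.66 cm³, ΣAȲ = 2643323.94 cm³.
X̄ = 4765312.66/34761.77 = 137.08 cm; Ȳ = 2643323.94/34761.77 = 76.04 cm.

X̄ = 137.08 cm, Ȳ = 76.04 cm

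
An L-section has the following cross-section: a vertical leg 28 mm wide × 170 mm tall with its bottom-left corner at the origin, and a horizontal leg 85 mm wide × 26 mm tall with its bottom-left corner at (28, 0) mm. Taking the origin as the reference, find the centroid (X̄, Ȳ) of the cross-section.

Part | A | x̄ᵢ | ȳᵢ | A·x̄ᵢ | A·ȳᵢ
vertical leg | 4760.00 | 14.00 | 85.00 | 66640.00 | 404600.00
horizontal leg | 2210.00 | 70.50 | 13.00 | 155805.00 | 28730.00
Σ | 6970.00 |  |  | 222445.00 | 433330.00
X̄ = 222445.00 / 6970.00 = 31.91 mm
Ȳ = 433330.00 / 6970.00 = 62.17 mm

X̄ = 31.91 mm, Ȳ = 62.17 mm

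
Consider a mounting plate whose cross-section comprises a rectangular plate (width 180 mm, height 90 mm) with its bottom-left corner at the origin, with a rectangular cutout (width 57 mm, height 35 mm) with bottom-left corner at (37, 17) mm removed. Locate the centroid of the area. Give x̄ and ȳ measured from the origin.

x̄ = 93.44 mm, ȳ = 46.47 mm

Part | A | x̄ᵢ | ȳᵢ | A·x̄ᵢ | A·ȳᵢ
plate | 16200.00 | 90.00 | 45.00 | 1458000.00 | 729000.00
hole | -1995.00 | 65.50 | 34.50 | -130672.50 | -68827.50
Σ | 14205.00 |  |  | 1327327.50 | 660172.50
x̄ = 1327327.50 / 14205.00 = 93.44 mm
ȳ = 660172.50 / 14205.00 = 46.47 mm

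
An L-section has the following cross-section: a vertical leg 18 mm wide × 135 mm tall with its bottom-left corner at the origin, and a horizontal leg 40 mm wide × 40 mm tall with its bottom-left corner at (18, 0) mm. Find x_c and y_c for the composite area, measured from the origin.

x_c = 20.51 mm, y_c = 48.64 mm

vertical leg: A = 18 × 135 = 2430.00, centroid at (9.00, 67.50).
horizontal leg: A = 40 × 40 = 1600.00, centroid at (38.00, 20.00).
ΣA = 4030.00 mm²
ΣAx_c = (2430.00)(9.00) + (1600.00)(38.00) = 82670.00 mm³
ΣAy_c = (2430.00)(67.50) + (1600.00)(20.00) = 196025.00 mm³
x_c = 82670.00 / 4030.00 = 20.51 mm
y_c = 196025.00 / 4030.00 = 48.64 mm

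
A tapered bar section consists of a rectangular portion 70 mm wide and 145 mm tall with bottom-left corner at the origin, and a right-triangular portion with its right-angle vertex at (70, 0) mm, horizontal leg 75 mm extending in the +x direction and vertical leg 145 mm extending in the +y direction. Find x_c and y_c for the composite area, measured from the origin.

x_c = 55.93 mm, y_c = 64.07 mm

rectangular portion: A = 70 × 145 = 10150.00, centroid at (35.00, 72.50).
triangular portion: A = ½·75·145 = 5437.50, centroid at (95.00, 48.33).
ΣA = 15587.50 mm²
ΣAx_c = (10150.00)(35.00) + (5437.50)(95.00) = 871812.50 mm³
ΣAy_c = (10150.00)(72.50) + (5437.50)(48.33) = 998687.50 mm³
x_c = 871812.50 / 15587.50 = 55.93 mm
y_c = 998687.50 / 15587.50 = 64.07 mm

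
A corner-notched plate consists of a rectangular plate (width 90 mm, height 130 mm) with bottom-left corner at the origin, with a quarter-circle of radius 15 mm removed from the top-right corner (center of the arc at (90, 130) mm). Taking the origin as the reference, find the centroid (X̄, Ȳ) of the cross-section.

plate: A = 90 × 130 = 11700.00, centroid at (45.00, 65.00).
removed quarter-circle: A = −¼π·15² = -176.71, centroid at (83.63, 123.63).
ΣA = 11523.29 mm²
ΣAX̄ = (11700.00)(45.00) + (-176.71)(83.63) = 511720.69 mm³
ΣAȲ = (11700.00)(65.00) + (-176.71)(123.63) = 738652.10 mm³
X̄ = 511720.69 / 11523.29 = 44.41 mm
Ȳ = 738652.10 / 11523.29 = 64.10 mm

X̄ = 44.41 mm, Ȳ = 64.10 mm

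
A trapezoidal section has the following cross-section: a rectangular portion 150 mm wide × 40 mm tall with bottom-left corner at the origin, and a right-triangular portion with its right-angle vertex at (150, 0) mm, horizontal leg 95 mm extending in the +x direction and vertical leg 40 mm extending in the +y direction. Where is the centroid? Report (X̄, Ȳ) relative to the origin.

rectangular portion: A = 150 × 40 = 6000.00, centroid at (75.00, 20.00).
triangular portion: A = ½·95·40 = 1900.00, centroid at (181.67, 13.33).
ΣA = 7900.00 mm²
ΣAX̄ = (6000.00)(75.00) + (1900.00)(181.67) = 795166.67 mm³
ΣAȲ = (6000.00)(20.00) + (1900.00)(13.33) = 145333.33 mm³
X̄ = 795166.67 / 7900.00 = 100.65 mm
Ȳ = 145333.33 / 7900.00 = 18.40 mm

X̄ = 100.65 mm, Ȳ = 18.40 mm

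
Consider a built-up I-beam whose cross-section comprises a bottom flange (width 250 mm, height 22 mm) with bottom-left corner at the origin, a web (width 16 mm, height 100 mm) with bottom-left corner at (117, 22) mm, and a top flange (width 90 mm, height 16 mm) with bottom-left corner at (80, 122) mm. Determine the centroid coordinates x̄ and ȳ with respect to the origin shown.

x̄ = 125.00 mm, ȳ = 42.49 mm

Part | A | x̄ᵢ | ȳᵢ | A·x̄ᵢ | A·ȳᵢ
bottom flange | 5500.00 | 125.00 | 11.00 | 687500.00 | 60500.00
web | 1600.00 | 125.00 | 72.00 | 200000.00 | 115200.00
top flange | 1440.00 | 125.00 | 130.00 | 180000.00 | 187200.00
Σ | 8540.00 |  |  | 1067500.00 | 362900.00
x̄ = 1067500.00 / 8540.00 = 125.00 mm
ȳ = 362900.00 / 8540.00 = 42.49 mm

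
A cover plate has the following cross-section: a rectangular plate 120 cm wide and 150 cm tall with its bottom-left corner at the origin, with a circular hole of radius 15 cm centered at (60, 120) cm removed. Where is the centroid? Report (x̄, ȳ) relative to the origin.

x̄ = 60.00 cm, ȳ = 73.16 cm

plate: A = 120 × 150 = 18000.00, centroid at (60.00, 75.00).
hole: A = −π·15² = -706.86, centroid at (60.00, 120.00).
ΣA = 17293.14 cm²
ΣAx̄ = (18000.00)(60.00) + (-706.86)(60.00) = 1037588.50 cm³
ΣAȳ = (18000.00)(75.00) + (-706.86)(120.00) = 1265177.00 cm³
x̄ = 1037588.50 / 17293.14 = 60.00 cm
ȳ = 1265177.00 / 17293.14 = 73.16 cm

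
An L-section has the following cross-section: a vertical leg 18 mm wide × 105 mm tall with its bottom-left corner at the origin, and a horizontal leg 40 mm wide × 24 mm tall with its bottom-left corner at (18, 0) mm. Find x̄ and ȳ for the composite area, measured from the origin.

x̄ = 18.77 mm, ȳ = 38.86 mm

Part | A | x̄ᵢ | ȳᵢ | A·x̄ᵢ | A·ȳᵢ
vertical leg | 1890.00 | 9.00 | 52.50 | 17010.00 | 99225.00
horizontal leg | 960.00 | 38.00 | 12.00 | 36480.00 | 11520.00
Σ | 2850.00 |  |  | 53490.00 | 110745.00
x̄ = 53490.00 / 2850.00 = 18.77 mm
ȳ = 110745.00 / 2850.00 = 38.86 mm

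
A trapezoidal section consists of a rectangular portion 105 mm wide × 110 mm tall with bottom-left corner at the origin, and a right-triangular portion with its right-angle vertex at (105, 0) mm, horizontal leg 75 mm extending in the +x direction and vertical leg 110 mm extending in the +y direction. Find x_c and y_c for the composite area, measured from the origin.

rectangular portion: A = 105 × 110 = 11550.00, centroid at (52.50, 55.00).
triangular portion: A = ½·75·110 = 4125.00, centroid at (130.00, 36.67).
ΣA = 15675.00 mm²
ΣAx_c = (11550.00)(52.50) + (4125.00)(130.00) = 1142625.00 mm³
ΣAy_c = (11550.00)(55.00) + (4125.00)(36.67) = 786500.00 mm³
x_c = 1142625.00 / 15675.00 = 72.89 mm
y_c = 786500.00 / 15675.00 = 50.18 mm

x_c = 72.89 mm, y_c = 50.18 mm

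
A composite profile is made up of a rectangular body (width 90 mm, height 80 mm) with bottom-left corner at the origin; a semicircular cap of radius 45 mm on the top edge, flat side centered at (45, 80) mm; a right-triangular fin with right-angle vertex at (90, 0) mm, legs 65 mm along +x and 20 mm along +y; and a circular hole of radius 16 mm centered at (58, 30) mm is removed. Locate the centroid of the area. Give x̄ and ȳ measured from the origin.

Part | A | x̄ᵢ | ȳᵢ | A·x̄ᵢ | A·ȳᵢ
rectangular body | 7200.00 | 45.00 | 40.00 | 324000.00 | 288000.00
semicircular top | 3180.86 | 45.00 | 99.10 | 143138.82 | 315219.00
triangular fin | 650.00 | 111.67 | 6.67 | 72583.33 | 4333.33
hole | -804.25 | 58.00 | 30.00 | -46646.37 | -24127.43
Σ | 10226.61 |  |  | 493075.78 | 583424.91
x̄ = 493075.78 / 10226.61 = 48.21 mm
ȳ = 583424.91 / 10226.61 = 57.05 mm

x̄ = 48.21 mm, ȳ = 57.05 mm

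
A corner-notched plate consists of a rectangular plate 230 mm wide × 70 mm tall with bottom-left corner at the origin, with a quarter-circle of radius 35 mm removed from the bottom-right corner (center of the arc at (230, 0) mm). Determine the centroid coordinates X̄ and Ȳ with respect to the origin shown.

X̄ = 108.64 mm, Ȳ = 36.28 mm

plate: A = 230 × 70 = 16100.00, centroid at (115.00, 35.00).
removed quarter-circle: A = −¼π·35² = -962.11, centroid at (215.15, 14.85).
ΣA = 15137.89 mm²
ΣAX̄ = (16100.00)(115.00) + (-962.11)(215.15) = 1644505.73 mm³
ΣAȲ = (16100.00)(35.00) + (-962.11)(14.85) = 549208.33 mm³
X̄ = 1644505.73 / 15137.89 = 108.64 mm
Ȳ = 549208.33 / 15137.89 = 36.28 mm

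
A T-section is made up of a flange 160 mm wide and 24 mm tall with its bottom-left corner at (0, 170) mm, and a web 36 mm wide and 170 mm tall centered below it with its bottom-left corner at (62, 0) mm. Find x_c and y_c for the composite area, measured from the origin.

x_c = 80.00 mm, y_c = 122.40 mm

Part | A | x̄ᵢ | ȳᵢ | A·x̄ᵢ | A·ȳᵢ
web | 6120.00 | 80.00 | 85.00 | 489600.00 | 520200.00
flange | 3840.00 | 80.00 | 182.00 | 307200.00 | 698880.00
Σ | 9960.00 |  |  | 796800.00 | 1219080.00
x_c = 796800.00 / 9960.00 = 80.00 mm
y_c = 1219080.00 / 9960.00 = 122.40 mm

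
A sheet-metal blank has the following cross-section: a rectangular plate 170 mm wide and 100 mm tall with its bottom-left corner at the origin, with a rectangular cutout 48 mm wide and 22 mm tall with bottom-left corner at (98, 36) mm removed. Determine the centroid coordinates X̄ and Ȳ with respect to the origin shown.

X̄ = 82.55 mm, Ȳ = 50.20 mm

plate: A = 170 × 100 = 17000.00, centroid at (85.00, 50.00).
hole: A = −(48 × 22) = -1056.00, centroid at (122.00, 47.00).
ΣA = 15944.00 mm²
ΣAX̄ = (17000.00)(85.00) + (-1056.00)(122.00) = 1316168.00 mm³
ΣAȲ = (17000.00)(50.00) + (-1056.00)(47.00) = 800368.00 mm³
X̄ = 1316168.00 / 15944.00 = 82.55 mm
Ȳ = 800368.00 / 15944.00 = 50.20 mm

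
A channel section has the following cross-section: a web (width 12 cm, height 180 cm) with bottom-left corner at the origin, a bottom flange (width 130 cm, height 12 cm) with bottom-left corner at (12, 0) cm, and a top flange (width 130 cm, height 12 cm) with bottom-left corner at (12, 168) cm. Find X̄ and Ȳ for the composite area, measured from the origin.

X̄ = 47.95 cm, Ȳ = 90.00 cm

web: A = 12 × 180 = 2160.00, centroid at (6.00, 90.00).
bottom flange: A = 130 × 12 = 1560.00, centroid at (77.00, 6.00).
top flange: A = 130 × 12 = 1560.00, centroid at (77.00, 174.00).
ΣA = 5280.00 cm², ΣAX̄ = 253200.00 cm³, ΣAȲ = 475200.00 cm³.
X̄ = 253200.00/5280.00 = 47.95 cm; Ȳ = 475200.00/5280.00 = 90.00 cm.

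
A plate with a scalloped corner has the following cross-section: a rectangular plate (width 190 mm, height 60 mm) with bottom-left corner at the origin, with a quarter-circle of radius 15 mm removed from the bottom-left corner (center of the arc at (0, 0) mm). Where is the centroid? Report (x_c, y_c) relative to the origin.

x_c = 96.40 mm, y_c = 30.37 mm

Part | A | x̄ᵢ | ȳᵢ | A·x̄ᵢ | A·ȳᵢ
plate | 11400.00 | 95.00 | 30.00 | 1083000.00 | 342000.00
removed quarter-circle | -176.71 | 6.37 | 6.37 | -1125.00 | -1125.00
Σ | 11223.29 |  |  | 1081875.00 | 340875.00
x_c = 1081875.00 / 11223.29 = 96.40 mm
y_c = 340875.00 / 11223.29 = 30.37 mm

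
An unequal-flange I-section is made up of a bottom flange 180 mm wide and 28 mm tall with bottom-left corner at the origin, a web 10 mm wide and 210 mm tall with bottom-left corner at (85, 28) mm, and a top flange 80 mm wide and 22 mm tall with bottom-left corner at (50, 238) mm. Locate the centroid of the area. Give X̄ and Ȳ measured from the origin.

bottom flange: A = 180 × 28 = 5040.00, centroid at (90.00, 14.00).
web: A = 10 × 210 = 2100.00, centroid at (90.00, 133.00).
top flange: A = 80 × 22 = 1760.00, centroid at (90.00, 249.00).
ΣA = 8900.00 mm², ΣAX̄ = 801000.00 mm³, ΣAȲ = 788100.00 mm³.
X̄ = 801000.00/8900.00 = 90.00 mm; Ȳ = 788100.00/8900.00 = 88.55 mm.

X̄ = 90.00 mm, Ȳ = 88.55 mm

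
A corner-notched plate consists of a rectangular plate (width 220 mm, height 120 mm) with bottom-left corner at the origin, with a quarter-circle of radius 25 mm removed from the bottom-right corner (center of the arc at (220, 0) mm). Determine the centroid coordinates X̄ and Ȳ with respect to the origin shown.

X̄ = 108.12 mm, Ȳ = 60.94 mm

plate: A = 220 × 120 = 26400.00, centroid at (110.00, 60.00).
removed quarter-circle: A = −¼π·25² = -490.87, centroid at (209.39, 10.61).
ΣA = 25909.13 mm², ΣAX̄ = 2801216.09 mm³, ΣAȲ = 1578791.67 mm³.
X̄ = 2801216.09/25909.13 = 108.12 mm; Ȳ = 1578791.67/25909.13 = 60.94 mm.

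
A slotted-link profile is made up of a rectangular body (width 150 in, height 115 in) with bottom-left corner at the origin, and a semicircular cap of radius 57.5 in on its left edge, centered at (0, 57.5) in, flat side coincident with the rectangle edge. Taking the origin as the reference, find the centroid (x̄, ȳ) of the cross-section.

Part | A | x̄ᵢ | ȳᵢ | A·x̄ᵢ | A·ȳᵢ
rectangular body | 17250.00 | 75.00 | 57.50 | 1293750.00 | 991875.00
semicircular end | 5193.45 | -24.40 | 57.50 | -126739.58 | 298623.11
Σ | 22443.45 |  |  | 1167010.42 | 1290498.11
x̄ = 1167010.42 / 22443.45 = 52.00 in
ȳ = 1290498.11 / 22443.45 = 57.50 in

x̄ = 52.00 in, ȳ = 57.50 in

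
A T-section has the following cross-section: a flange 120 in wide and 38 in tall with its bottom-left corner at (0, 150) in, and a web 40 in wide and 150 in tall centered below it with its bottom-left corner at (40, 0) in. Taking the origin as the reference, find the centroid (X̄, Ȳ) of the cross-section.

web: A = 40 × 150 = 6000.00, centroid at (60.00, 75.00).
flange: A = 120 × 38 = 4560.00, centroid at (60.00, 169.00).
ΣA = 10560.00 in², ΣAX̄ = 633600.00 in³, ΣAȲ = 1220640.00 in³.
X̄ = 633600.00/10560.00 = 60.00 in; Ȳ = 1220640.00/10560.00 = 115.59 in.

X̄ = 60.00 in, Ȳ = 115.59 in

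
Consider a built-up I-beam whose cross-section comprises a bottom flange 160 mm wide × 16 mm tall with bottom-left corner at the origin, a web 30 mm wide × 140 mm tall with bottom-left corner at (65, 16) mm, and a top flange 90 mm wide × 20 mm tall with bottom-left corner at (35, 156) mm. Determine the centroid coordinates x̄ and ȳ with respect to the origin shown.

Part | A | x̄ᵢ | ȳᵢ | A·x̄ᵢ | A·ȳᵢ
bottom flange | 2560.00 | 80.00 | 8.00 | 204800.00 | 20480.00
web | 4200.00 | 80.00 | 86.00 | 336000.00 | 361200.00
top flange | 1800.00 | 80.00 | 166.00 | 144000.00 | 298800.00
Σ | 8560.00 |  |  | 684800.00 | 680480.00
x̄ = 684800.00 / 8560.00 = 80.00 mm
ȳ = 680480.00 / 8560.00 = 79.50 mm

x̄ = 80.00 mm, ȳ = 79.50 mm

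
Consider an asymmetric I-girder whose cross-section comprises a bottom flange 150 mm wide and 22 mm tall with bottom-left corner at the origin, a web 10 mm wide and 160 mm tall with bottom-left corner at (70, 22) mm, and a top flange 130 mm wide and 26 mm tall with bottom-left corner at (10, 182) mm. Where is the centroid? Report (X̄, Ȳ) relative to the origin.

bottom flange: A = 150 × 22 = 3300.00, centroid at (75.00, 11.00).
web: A = 10 × 160 = 1600.00, centroid at (75.00, 102.00).
top flange: A = 130 × 26 = 3380.00, centroid at (75.00, 195.00).
ΣA = 8280.00 mm²
ΣAX̄ = (3300.00)(75.00) + (1600.00)(75.00) + (3380.00)(75.00) = 621000.00 mm³
ΣAȲ = (3300.00)(11.00) + (1600.00)(102.00) + (3380.00)(195.00) = 858600.00 mm³
X̄ = 621000.00 / 8280.00 = 75.00 mm
Ȳ = 858600.00 / 8280.00 = 103.70 mm

X̄ = 75.00 mm, Ȳ = 103.70 mm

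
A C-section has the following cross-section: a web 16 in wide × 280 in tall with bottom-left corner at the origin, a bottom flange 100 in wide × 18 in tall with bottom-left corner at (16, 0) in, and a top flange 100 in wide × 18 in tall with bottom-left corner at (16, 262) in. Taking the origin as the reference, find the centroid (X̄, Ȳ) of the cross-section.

X̄ = 33.84 in, Ȳ = 140.00 in

web: A = 16 × 280 = 4480.00, centroid at (8.00, 140.00).
bottom flange: A = 100 × 18 = 1800.00, centroid at (66.00, 9.00).
top flange: A = 100 × 18 = 1800.00, centroid at (66.00, 271.00).
ΣA = 8080.00 in², ΣAX̄ = 273440.00 in³, ΣAȲ = 1131200.00 in³.
X̄ = 273440.00/8080.00 = 33.84 in; Ȳ = 1131200.00/8080.00 = 140.00 in.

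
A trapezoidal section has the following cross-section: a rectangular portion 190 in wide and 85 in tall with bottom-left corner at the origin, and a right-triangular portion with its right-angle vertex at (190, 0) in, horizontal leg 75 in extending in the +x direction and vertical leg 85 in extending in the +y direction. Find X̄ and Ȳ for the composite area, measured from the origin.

X̄ = 114.78 in, Ȳ = 40.16 in

rectangular portion: A = 190 × 85 = 16150.00, centroid at (95.00, 42.50).
triangular portion: A = ½·75·85 = 3187.50, centroid at (215.00, 28.33).
ΣA = 19337.50 in², ΣAX̄ = 2219562.50 in³, ΣAȲ = 776687.50 in³.
X̄ = 2219562.50/19337.50 = 114.78 in; Ȳ = 776687.50/19337.50 = 40.16 in.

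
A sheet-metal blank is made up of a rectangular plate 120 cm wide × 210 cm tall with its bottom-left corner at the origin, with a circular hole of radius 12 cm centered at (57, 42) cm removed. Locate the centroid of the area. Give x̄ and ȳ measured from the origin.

plate: A = 120 × 210 = 25200.00, centroid at (60.00, 105.00).
hole: A = −π·12² = -452.39, centroid at (57.00, 42.00).
ΣA = 24747.61 cm², ΣAx̄ = 1486213.81 cm³, ΣAȳ = 2626999.65 cm³.
x̄ = 1486213.81/24747.61 = 60.05 cm; ȳ = 2626999.65/24747.61 = 106.15 cm.

x̄ = 60.05 cm, ȳ = 106.15 cm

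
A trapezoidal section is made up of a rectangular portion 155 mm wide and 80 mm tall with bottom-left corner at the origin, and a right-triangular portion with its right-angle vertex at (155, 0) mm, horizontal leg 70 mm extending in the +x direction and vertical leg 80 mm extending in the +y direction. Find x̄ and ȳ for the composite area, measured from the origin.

x̄ = 96.07 mm, ȳ = 37.54 mm

rectangular portion: A = 155 × 80 = 12400.00, centroid at (77.50, 40.00).
triangular portion: A = ½·70·80 = 2800.00, centroid at (178.33, 26.67).
ΣA = 15200.00 mm²
ΣAx̄ = (12400.00)(77.50) + (2800.00)(178.33) = 1460333.33 mm³
ΣAȳ = (12400.00)(40.00) + (2800.00)(26.67) = 570666.67 mm³
x̄ = 1460333.33 / 15200.00 = 96.07 mm
ȳ = 570666.67 / 15200.00 = 37.54 mm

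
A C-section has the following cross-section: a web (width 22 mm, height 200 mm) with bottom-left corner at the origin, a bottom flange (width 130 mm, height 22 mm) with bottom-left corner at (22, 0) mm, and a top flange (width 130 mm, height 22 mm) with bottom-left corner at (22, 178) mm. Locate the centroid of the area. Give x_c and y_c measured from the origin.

x_c = 53.96 mm, y_c = 100.00 mm

web: A = 22 × 200 = 4400.00, centroid at (11.00, 100.00).
bottom flange: A = 130 × 22 = 2860.00, centroid at (87.00, 11.00).
top flange: A = 130 × 22 = 2860.00, centroid at (87.00, 189.00).
ΣA = 10120.00 mm², ΣAx_c = 546040.00 mm³, ΣAy_c = 1012000.00 mm³.
x_c = 546040.00/10120.00 = 53.96 mm; y_c = 1012000.00/10120.00 = 100.00 mm.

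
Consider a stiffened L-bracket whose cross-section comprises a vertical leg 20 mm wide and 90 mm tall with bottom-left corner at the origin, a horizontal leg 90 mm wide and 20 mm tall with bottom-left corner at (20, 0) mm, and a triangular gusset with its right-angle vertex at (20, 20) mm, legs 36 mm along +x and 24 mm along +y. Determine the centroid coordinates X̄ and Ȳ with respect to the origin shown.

X̄ = 36.91 mm, Ȳ = 27.55 mm

Part | A | x̄ᵢ | ȳᵢ | A·x̄ᵢ | A·ȳᵢ
vertical leg | 1800.00 | 10.00 | 45.00 | 18000.00 | 81000.00
horizontal leg | 1800.00 | 65.00 | 10.00 | 117000.00 | 18000.00
gusset | 432.00 | 32.00 | 28.00 | 13824.00 | 12096.00
Σ | 4032.00 |  |  | 148824.00 | 111096.00
X̄ = 148824.00 / 4032.00 = 36.91 mm
Ȳ = 111096.00 / 4032.00 = 27.55 mm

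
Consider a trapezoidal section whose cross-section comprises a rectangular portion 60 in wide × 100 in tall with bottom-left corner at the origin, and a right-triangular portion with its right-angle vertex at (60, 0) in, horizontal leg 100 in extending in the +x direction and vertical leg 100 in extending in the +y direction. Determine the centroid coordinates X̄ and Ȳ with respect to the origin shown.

rectangular portion: A = 60 × 100 = 6000.00, centroid at (30.00, 50.00).
triangular portion: A = ½·100·100 = 5000.00, centroid at (93.33, 33.33).
ΣA = 11000.00 in², ΣAX̄ = 646666.67 in³, ΣAȲ = 466666.67 in³.
X̄ = 646666.67/11000.00 = 58.79 in; Ȳ = 466666.67/11000.00 = 42.42 in.

X̄ = 58.79 in, Ȳ = 42.42 in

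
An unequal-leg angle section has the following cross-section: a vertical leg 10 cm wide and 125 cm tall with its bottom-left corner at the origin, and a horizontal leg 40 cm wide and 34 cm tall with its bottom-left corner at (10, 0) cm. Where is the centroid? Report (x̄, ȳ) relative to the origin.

Part | A | x̄ᵢ | ȳᵢ | A·x̄ᵢ | A·ȳᵢ
vertical leg | 1250.00 | 5.00 | 62.50 | 6250.00 | 78125.00
horizontal leg | 1360.00 | 30.00 | 17.00 | 40800.00 | 23120.00
Σ | 2610.00 |  |  | 47050.00 | 101245.00
x̄ = 47050.00 / 2610.00 = 18.03 cm
ȳ = 101245.00 / 2610.00 = 38.79 cm

x̄ = 18.03 cm, ȳ = 38.79 cm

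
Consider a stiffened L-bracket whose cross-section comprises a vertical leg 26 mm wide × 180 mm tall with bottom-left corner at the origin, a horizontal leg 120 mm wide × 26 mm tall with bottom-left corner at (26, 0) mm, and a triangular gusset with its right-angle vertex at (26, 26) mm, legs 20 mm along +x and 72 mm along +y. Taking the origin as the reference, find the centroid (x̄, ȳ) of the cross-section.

x̄ = 41.39 mm, ȳ = 58.42 mm

Part | A | x̄ᵢ | ȳᵢ | A·x̄ᵢ | A·ȳᵢ
vertical leg | 4680.00 | 13.00 | 90.00 | 60840.00 | 421200.00
horizontal leg | 3120.00 | 86.00 | 13.00 | 268320.00 | 40560.00
gusset | 720.00 | 32.67 | 50.00 | 23520.00 | 36000.00
Σ | 8520.00 |  |  | 352680.00 | 497760.00
x̄ = 352680.00 / 8520.00 = 41.39 mm
ȳ = 497760.00 / 8520.00 = 58.42 mm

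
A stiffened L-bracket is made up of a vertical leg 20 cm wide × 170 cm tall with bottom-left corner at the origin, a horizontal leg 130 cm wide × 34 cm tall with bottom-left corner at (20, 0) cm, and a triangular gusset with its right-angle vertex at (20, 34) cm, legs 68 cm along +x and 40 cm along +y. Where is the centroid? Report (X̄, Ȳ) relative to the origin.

vertical leg: A = 20 × 170 = 3400.00, centroid at (10.00, 85.00).
horizontal leg: A = 130 × 34 = 4420.00, centroid at (85.00, 17.00).
gusset: A = ½·68·40 = 1360.00, centroid at (42.67, 47.33).
ΣA = 9180.00 cm²
ΣAX̄ = (3400.00)(10.00) + (4420.00)(85.00) + (1360.00)(42.67) = 467726.67 cm³
ΣAȲ = (3400.00)(85.00) + (4420.00)(17.00) + (1360.00)(47.33) = 428513.33 cm³
X̄ = 467726.67 / 9180.00 = 50.95 cm
Ȳ = 428513.33 / 9180.00 = 46.68 cm

X̄ = 50.95 cm, Ȳ = 46.68 cm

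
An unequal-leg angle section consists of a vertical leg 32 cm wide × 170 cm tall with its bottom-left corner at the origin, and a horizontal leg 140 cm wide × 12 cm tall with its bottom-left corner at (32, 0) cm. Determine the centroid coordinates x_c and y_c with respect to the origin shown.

x_c = 36.29 cm, y_c = 66.36 cm

Part | A | x̄ᵢ | ȳᵢ | A·x̄ᵢ | A·ȳᵢ
vertical leg | 5440.00 | 16.00 | 85.00 | 87040.00 | 462400.00
horizontal leg | 1680.00 | 102.00 | 6.00 | 171360.00 | 10080.00
Σ | 7120.00 |  |  | 258400.00 | 472480.00
x_c = 258400.00 / 7120.00 = 36.29 cm
y_c = 472480.00 / 7120.00 = 66.36 cm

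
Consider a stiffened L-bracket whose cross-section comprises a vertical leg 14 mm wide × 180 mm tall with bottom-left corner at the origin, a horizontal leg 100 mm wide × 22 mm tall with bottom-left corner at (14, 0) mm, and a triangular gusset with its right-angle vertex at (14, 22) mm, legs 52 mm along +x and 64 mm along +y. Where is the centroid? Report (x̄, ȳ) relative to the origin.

x̄ = 32.99 mm, ȳ = 50.61 mm

Part | A | x̄ᵢ | ȳᵢ | A·x̄ᵢ | A·ȳᵢ
vertical leg | 2520.00 | 7.00 | 90.00 | 17640.00 | 226800.00
horizontal leg | 2200.00 | 64.00 | 11.00 | 140800.00 | 24200.00
gusset | 1664.00 | 31.33 | 43.33 | 52138.67 | 72106.67
Σ | 6384.00 |  |  | 210578.67 | 323106.67
x̄ = 210578.67 / 6384.00 = 32.99 mm
ȳ = 323106.67 / 6384.00 = 50.61 mm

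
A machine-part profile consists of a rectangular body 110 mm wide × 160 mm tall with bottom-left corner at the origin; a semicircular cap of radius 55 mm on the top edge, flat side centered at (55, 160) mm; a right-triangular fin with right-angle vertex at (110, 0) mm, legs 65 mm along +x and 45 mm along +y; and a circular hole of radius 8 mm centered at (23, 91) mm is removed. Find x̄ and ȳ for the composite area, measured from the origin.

x̄ = 60.02 mm, ȳ = 96.68 mm

Part | A | x̄ᵢ | ȳᵢ | A·x̄ᵢ | A·ȳᵢ
rectangular body | 17600.00 | 55.00 | 80.00 | 968000.00 | 1408000.00
semicircular top | 4751.66 | 55.00 | 183.34 | 261341.24 | 871182.09
triangular fin | 1462.50 | 131.67 | 15.00 | 192562.50 | 21937.50
hole | -201.06 | 23.00 | 91.00 | -4624.42 | -18296.64
Σ | 23613.10 |  |  | 1417279.31 | 2282822.95
x̄ = 1417279.31 / 23613.10 = 60.02 mm
ȳ = 2282822.95 / 23613.10 = 96.68 mm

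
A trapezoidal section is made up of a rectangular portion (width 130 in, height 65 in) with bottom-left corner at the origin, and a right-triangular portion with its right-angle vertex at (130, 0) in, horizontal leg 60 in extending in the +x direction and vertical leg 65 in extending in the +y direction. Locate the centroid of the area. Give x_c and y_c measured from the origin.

rectangular portion: A = 130 × 65 = 8450.00, centroid at (65.00, 32.50).
triangular portion: A = ½·60·65 = 1950.00, centroid at (150.00, 21.67).
ΣA = 10400.00 in²
ΣAx_c = (8450.00)(65.00) + (1950.00)(150.00) = 841750.00 in³
ΣAy_c = (8450.00)(32.50) + (1950.00)(21.67) = 316875.00 in³
x_c = 841750.00 / 10400.00 = 80.94 in
y_c = 316875.00 / 10400.00 = 30.47 in

x_c = 80.94 in, y_c = 30.47 in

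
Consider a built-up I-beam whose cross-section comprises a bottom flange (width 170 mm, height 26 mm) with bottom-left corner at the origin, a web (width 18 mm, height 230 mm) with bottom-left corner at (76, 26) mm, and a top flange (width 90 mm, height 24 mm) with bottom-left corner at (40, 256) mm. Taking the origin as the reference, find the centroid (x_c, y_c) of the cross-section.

bottom flange: A = 170 × 26 = 4420.00, centroid at (85.00, 13.00).
web: A = 18 × 230 = 4140.00, centroid at (85.00, 141.00).
top flange: A = 90 × 24 = 2160.00, centroid at (85.00, 268.00).
ΣA = 10720.00 mm², ΣAx_c = 911200.00 mm³, ΣAy_c = 1220080.00 mm³.
x_c = 911200.00/10720.00 = 85.00 mm; y_c = 1220080.00/10720.00 = 113.81 mm.

x_c = 85.00 mm, y_c = 113.81 mm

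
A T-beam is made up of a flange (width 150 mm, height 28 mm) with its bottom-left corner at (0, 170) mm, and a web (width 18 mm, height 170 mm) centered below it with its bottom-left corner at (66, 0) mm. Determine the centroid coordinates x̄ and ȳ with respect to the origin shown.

web: A = 18 × 170 = 3060.00, centroid at (75.00, 85.00).
flange: A = 150 × 28 = 4200.00, centroid at (75.00, 184.00).
ΣA = 7260.00 mm²
ΣAx̄ = (3060.00)(75.00) + (4200.00)(75.00) = 544500.00 mm³
ΣAȳ = (3060.00)(85.00) + (4200.00)(184.00) = 1032900.00 mm³
x̄ = 544500.00 / 7260.00 = 75.00 mm
ȳ = 1032900.00 / 7260.00 = 142.27 mm

x̄ = 75.00 mm, ȳ = 142.27 mm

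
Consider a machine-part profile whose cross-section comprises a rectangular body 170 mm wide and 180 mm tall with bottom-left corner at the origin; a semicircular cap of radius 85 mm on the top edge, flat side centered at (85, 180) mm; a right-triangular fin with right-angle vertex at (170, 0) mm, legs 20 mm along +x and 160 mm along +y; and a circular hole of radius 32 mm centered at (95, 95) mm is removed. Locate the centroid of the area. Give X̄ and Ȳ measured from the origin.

X̄ = 87.84 mm, Ȳ = 123.62 mm

Part | A | x̄ᵢ | ȳᵢ | A·x̄ᵢ | A·ȳᵢ
rectangular body | 30600.00 | 85.00 | 90.00 | 2601000.00 | 2754000.00
semicircular top | 11349.00 | 85.00 | 216.08 | 964665.29 | 2452237.29
triangular fin | 1600.00 | 176.67 | 53.33 | 282666.67 | 85333.33
hole | -3216.99 | 95.00 | 95.00 | -305614.13 | -305614.13
Σ | 40332.01 |  |  | 3542717.83 | 4985956.49
X̄ = 3542717.83 / 40332.01 = 87.84 mm
Ȳ = 4985956.49 / 40332.01 = 123.62 mm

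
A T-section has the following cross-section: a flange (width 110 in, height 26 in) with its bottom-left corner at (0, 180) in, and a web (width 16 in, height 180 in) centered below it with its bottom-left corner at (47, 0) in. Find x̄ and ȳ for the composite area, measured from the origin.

x̄ = 55.00 in, ȳ = 141.32 in

web: A = 16 × 180 = 2880.00, centroid at (55.00, 90.00).
flange: A = 110 × 26 = 2860.00, centroid at (55.00, 193.00).
ΣA = 5740.00 in²
ΣAx̄ = (2880.00)(55.00) + (2860.00)(55.00) = 315700.00 in³
ΣAȳ = (2880.00)(90.00) + (2860.00)(193.00) = 811180.00 in³
x̄ = 315700.00 / 5740.00 = 55.00 in
ȳ = 811180.00 / 5740.00 = 141.32 in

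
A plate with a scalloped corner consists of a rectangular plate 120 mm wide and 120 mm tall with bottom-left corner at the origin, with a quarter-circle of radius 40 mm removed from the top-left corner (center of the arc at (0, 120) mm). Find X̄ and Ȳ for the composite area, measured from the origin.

X̄ = 64.11 mm, Ȳ = 55.89 mm

plate: A = 120 × 120 = 14400.00, centroid at (60.00, 60.00).
removed quarter-circle: A = −¼π·40² = -1256.64, centroid at (16.98, 103.02).
ΣA = 13143.36 mm²
ΣAX̄ = (14400.00)(60.00) + (-1256.64)(16.98) = 842666.67 mm³
ΣAȲ = (14400.00)(60.00) + (-1256.64)(103.02) = 734536.89 mm³
X̄ = 842666.67 / 13143.36 = 64.11 mm
Ȳ = 734536.89 / 13143.36 = 55.89 mm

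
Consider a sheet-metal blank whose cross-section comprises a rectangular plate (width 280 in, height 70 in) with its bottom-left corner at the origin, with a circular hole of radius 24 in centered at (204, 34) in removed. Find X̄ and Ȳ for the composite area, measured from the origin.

plate: A = 280 × 70 = 19600.00, centroid at (140.00, 35.00).
hole: A = −π·24² = -1809.56, centroid at (204.00, 34.00).
ΣA = 17790.44 in²
ΣAX̄ = (19600.00)(140.00) + (-1809.56)(204.00) = 2374850.30 in³
ΣAȲ = (19600.00)(35.00) + (-1809.56)(34.00) = 624475.05 in³
X̄ = 2374850.30 / 17790.44 = 133.49 in
Ȳ = 624475.05 / 17790.44 = 35.10 in

X̄ = 133.49 in, Ȳ = 35.10 in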